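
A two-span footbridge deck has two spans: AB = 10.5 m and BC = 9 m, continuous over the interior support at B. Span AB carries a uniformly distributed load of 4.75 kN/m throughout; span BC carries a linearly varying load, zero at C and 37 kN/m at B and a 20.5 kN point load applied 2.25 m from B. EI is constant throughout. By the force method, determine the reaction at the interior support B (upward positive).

R_B = 180.5 kN

Insert a hinge at B; M_B is the redundant, and each span becomes simply supported.
Discontinuity in slope at B on the released structure — sum the simple-span end rotations:
  span AB: UDL 4.75: wL³/(24EI) = 229.1/EI
  span BC: triangular load, peak 37: w₀L³/(45EI) = 599.4/EI
  span BC: point load 20.5 at a = 2.25: Pab(L + b)/(6LEI) = 90.81/EI
  relative rotation θ_0 = (229.1 + 690.2)/EI = 919.3/EI
A unit hogging moment at B produces rotation L₁/(3EI) + L₂/(3EI) = 6.5/EI.
Compatibility: M_B·(L₁+L₂)/(3EI) = θ_0, giving M_B = 141.4 kN·m (hogging).
Span AB, ΣM about A with M_B applied at B: R_B^{AB}·10.5 = 261.8 + 141.4, so R_B^{AB} = 38.41 kN and R_A = 49.88 − 38.41 = 11.47 kN.
Span BC, ΣM about C: R_B^{BC}·9 = 1137 + 141.4, so R_B^{BC} = 142.1 kN and R_C = 187 − 142.1 = 44.91 kN.
R_B = 38.41 + 142.1 = 180.5 kN.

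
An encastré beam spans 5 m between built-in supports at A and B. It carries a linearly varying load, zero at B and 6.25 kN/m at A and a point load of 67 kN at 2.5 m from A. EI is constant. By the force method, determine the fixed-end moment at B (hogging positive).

M_B = 47.08 kN·m

Take the two fixed-end moments M_A, M_B as redundants; the released structure is the simple span AB.
End rotations of the released simple span under the applied load (×1/EI):
  at A: triangular load, peak 6.25: w₀L³/(45EI) = 17.36/EI
  at B: triangular load, peak 6.25: 7w₀L³/(360EI) = 15.19/EI
  at A: point load 67 at a = 2.5: Pab(L + b)/(6LEI) = 104.7/EI
  at B: point load 67 at a = 2.5: Pab(L + a)/(6LEI) = 104.7/EI
  θ_A0 = 122/EI,  θ_B0 = 119.9/EI
Flexibility coefficients: a unit moment at one end gives L/(3EI) there and L/(6EI) at the far end, so f₁₁ = f₂₂ = 1.667/EI and f₁₂ = f₂₁ = 0.8333/EI.
Compatibility — zero rotation at each built-in end:
  1.667 M_A + 0.8333 M_B = 122
  0.8333 M_A + 1.667 M_B = 119.9
Solving the pair gives M_A = 49.69 kN·m and M_B = 47.08 kN·m (hogging).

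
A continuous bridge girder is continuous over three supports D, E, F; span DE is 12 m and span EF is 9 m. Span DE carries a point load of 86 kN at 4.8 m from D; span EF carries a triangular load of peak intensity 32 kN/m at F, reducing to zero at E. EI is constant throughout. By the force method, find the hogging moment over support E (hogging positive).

M_E = 163.9 kN·m

Release continuity at E by inserting a hinge; the redundant is the internal moment M_E. The primary structure is two simply-supported spans DE and EF.
Discontinuity in slope at E on the released structure — sum the simple-span end rotations:
  span DE: point load 86 at a = 4.8: Pab(L + a)/(6LEI) = 693.5/EI
  span EF: triangular load, peak 32: 7w₀L³/(360EI) = 453.6/EI
  relative rotation θ_0 = (693.5 + 453.6)/EI = 1147/EI
A unit hogging moment at E produces rotation L₁/(3EI) + L₂/(3EI) = 7/EI.
Compatibility: M_E·(L₁+L₂)/(3EI) = θ_0, giving M_E = 163.9 kN·m (hogging).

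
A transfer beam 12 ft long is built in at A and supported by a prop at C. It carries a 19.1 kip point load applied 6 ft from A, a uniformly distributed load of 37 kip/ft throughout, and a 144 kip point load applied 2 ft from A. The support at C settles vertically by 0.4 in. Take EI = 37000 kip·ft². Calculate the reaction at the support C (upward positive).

Remove the prop at C; the released (primary) structure is a cantilever built in at A.
Free-end deflection of the primary structure under the applied loading (downward +):
  point load 19.1 at a = 6: Pa²(3L − a)/(6EI) = 3438/EI
  UDL 37: wL⁴/(8EI) = 95904/EI
  point load 144 at a = 2: Pa²(3L − a)/(6EI) = 3264/EI
  δ_0 = 102606/EI
Tip deflection under a unit load at C: L³/(3EI) = 576/EI.
With EI = 37000 kip·ft²: δ_0 = 2.7731 ft and δ_{CC} = 0.015568 ft/kip.
Compatibility — the beam at C must follow the support down by 0.03333 ft: δ_0 − R_C·δ_{CC} = 0.03333, so R_C = (2.7731 − 0.03333)/0.015568 = 176 kip.

R_C = 176 kip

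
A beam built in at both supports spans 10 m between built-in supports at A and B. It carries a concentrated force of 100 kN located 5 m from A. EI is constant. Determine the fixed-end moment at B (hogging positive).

Take the two fixed-end moments M_A, M_B as redundants; the released structure is the simple span AB.
End rotations of the released simple span under the applied load (×1/EI):
  at A: point load 100 at a = 5: Pab(L + b)/(6LEI) = 625/EI
  at B: point load 100 at a = 5: Pab(L + a)/(6LEI) = 625/EI
  θ_A0 = 625/EI,  θ_B0 = 625/EI
Flexibility coefficients: a unit moment at one end gives L/(3EI) there and L/(6EI) at the far end, so f₁₁ = f₂₂ = 3.333/EI and f₁₂ = f₂₁ = 1.667/EI.
Compatibility — zero rotation at each built-in end:
  3.333 M_A + 1.667 M_B = 625
  1.667 M_A + 3.333 M_B = 625
Solving the pair gives M_A = 125 kN·m and M_B = 125 kN·m (hogging).

M_B = 125 kN·m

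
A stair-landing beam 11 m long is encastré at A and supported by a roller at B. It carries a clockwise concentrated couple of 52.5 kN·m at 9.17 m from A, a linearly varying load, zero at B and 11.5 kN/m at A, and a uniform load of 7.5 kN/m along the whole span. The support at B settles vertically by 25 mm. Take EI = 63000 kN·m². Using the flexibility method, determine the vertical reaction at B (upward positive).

R_B = 47 kN

Release the roller at B. Primary structure: cantilever fixed at A.
Free-end deflection of the primary structure under the applied loading (downward +):
  clockwise couple 52.5 at a = 9.17: M₀a(2L − a)/(2EI) = 3088/EI
  triangular load, peak 11.5 at the fixed end: w₀L⁴/(30EI) = 5612/EI
  UDL 7.5: wL⁴/(8EI) = 13726/EI
  δ_0 = 22427/EI
Tip deflection under a unit load at B: L³/(3EI) = 443.7/EI.
With EI = 63000 kN·m²: δ_0 = 0.35598 m and δ_{BB} = 0.007042 m/kN.
Compatibility — the beam at B must follow the support down by 0.025 m: δ_0 − R_B·δ_{BB} = 0.025, so R_B = (0.35598 − 0.025)/0.007042 = 47 kN.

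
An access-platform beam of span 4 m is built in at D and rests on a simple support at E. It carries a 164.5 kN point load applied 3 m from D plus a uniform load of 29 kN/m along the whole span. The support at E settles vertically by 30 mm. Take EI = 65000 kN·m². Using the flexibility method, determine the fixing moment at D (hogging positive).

M_D = 500.7 kN·m

Choose R_E as the redundant. The primary structure is the cantilever fixed at D.
Primary-structure tip deflection at E by superposition:
  point load 164.5 at a = 3: Pa²(3L − a)/(6EI) = 2221/EI
  UDL 29: wL⁴/(8EI) = 928/EI
  δ_0 = 3149/EI
Flexibility coefficient — unit upward force at E: δ_{EE} = L³/(3EI) = 21.33/EI.
With EI = 65000 kN·m²: δ_0 = 0.048442 m and δ_{EE} = 0.000328 m/kN.
Compatibility — the beam at E must follow the support down by 0.03 m: δ_0 − R_E·δ_{EE} = 0.03, so R_E = (0.048442 − 0.03)/0.000328 = 56.19 kN.
Moment equilibrium about D: M_D = Σ(load moments about D) − R_E·L = 725.5 − 56.19×4 = 500.7 kN·m.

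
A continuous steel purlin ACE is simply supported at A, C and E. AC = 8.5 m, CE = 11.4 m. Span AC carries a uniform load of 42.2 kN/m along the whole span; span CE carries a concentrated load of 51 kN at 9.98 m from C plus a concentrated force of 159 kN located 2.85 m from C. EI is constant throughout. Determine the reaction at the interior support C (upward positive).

R_C = 377.6 kN

Release continuity at C by inserting a hinge; the redundant is the internal moment M_C. The primary structure is two simply-supported spans AC and CE.
Discontinuity in slope at C on the released structure — sum the simple-span end rotations:
  span AC: UDL 42.2: wL³/(24EI) = 1080/EI
  span CE: point load 51 at a = 9.98: Pab(L + b)/(6LEI) = 135.5/EI
  span CE: point load 159 at a = 2.85: Pab(L + b)/(6LEI) = 1130/EI
  relative rotation θ_0 = (1080 + 1266)/EI = 2345/EI
A unit hogging moment at C produces rotation L₁/(3EI) + L₂/(3EI) = 6.633/EI.
Compatibility: M_C·(L₁+L₂)/(3EI) = θ_0, giving M_C = 353.6 kN·m (hogging).
Span AC, ΣM about A with M_C applied at C: R_C^{AC}·8.5 = 1524 + 353.6, so R_C^{AC} = 220.9 kN and R_A = 358.7 − 220.9 = 137.8 kN.
Span CE, ΣM about E: R_C^{CE}·11.4 = 1432 + 353.6, so R_C^{CE} = 156.6 kN and R_E = 210 − 156.6 = 53.38 kN.
R_C = 220.9 + 156.6 = 377.6 kN.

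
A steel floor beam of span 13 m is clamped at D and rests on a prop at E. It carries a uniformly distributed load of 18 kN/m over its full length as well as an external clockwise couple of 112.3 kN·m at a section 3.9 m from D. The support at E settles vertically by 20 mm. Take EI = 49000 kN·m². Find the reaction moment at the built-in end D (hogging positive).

Remove the prop at E; the released (primary) structure is a cantilever built in at D.
Free-end deflection of the primary structure under the applied loading (downward +):
  UDL 18: wL⁴/(8EI) = 64262/EI
  clockwise couple 112.3 at a = 3.9: M₀a(2L − a)/(2EI) = 4840/EI
  δ_0 = 69102/EI
Tip deflection under a unit load at E: L³/(3EI) = 732.3/EI.
With EI = 49000 kN·m²: δ_0 = 1.4102 m and δ_{EE} = 0.014946 m/kN.
Compatibility — the beam at E must follow the support down by 0.02 m: δ_0 − R_E·δ_{EE} = 0.02, so R_E = (1.4102 − 0.02)/0.014946 = 93.02 kN.
Moment equilibrium about D: M_D = Σ(load moments about D) − R_E·L = 1633 − 93.02×13 = 424 kN·m.

M_D = 424 kN·m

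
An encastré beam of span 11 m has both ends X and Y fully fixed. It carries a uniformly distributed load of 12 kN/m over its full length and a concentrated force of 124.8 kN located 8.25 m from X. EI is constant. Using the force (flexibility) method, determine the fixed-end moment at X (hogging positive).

M_X = 185.3 kN·m

Release both end moments; the primary structure is a simply-supported span XY with redundants M_X and M_Y.
On the primary (simply-supported) span, the end slopes from the loading are:
  at X: UDL 12: wL³/(24EI) = 665.5/EI
  at Y: UDL 12: wL³/(24EI) = 665.5/EI
  at X: point load 124.8 at a = 8.25: Pab(L + b)/(6LEI) = 589.9/EI
  at Y: point load 124.8 at a = 8.25: Pab(L + a)/(6LEI) = 825.8/EI
  θ_X0 = 1255/EI,  θ_Y0 = 1491/EI
Flexibility coefficients: a unit moment at one end gives L/(3EI) there and L/(6EI) at the far end, so f₁₁ = f₂₂ = 3.667/EI and f₁₂ = f₂₁ = 1.833/EI.
Compatibility — zero rotation at each built-in end:
  3.667 M_X + 1.833 M_Y = 1255
  1.833 M_X + 3.667 M_Y = 1491
Solving the pair gives M_X = 185.3 kN·m and M_Y = 314.1 kN·m (hogging).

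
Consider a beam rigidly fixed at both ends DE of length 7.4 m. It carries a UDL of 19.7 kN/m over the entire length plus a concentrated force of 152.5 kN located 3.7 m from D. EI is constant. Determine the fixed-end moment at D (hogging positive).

M_D = 231 kN·m

Take the two fixed-end moments M_D, M_E as redundants; the released structure is the simple span DE.
Simple-span end rotations at D and E under the given loads:
  at D: UDL 19.7: wL³/(24EI) = 332.6/EI
  at E: UDL 19.7: wL³/(24EI) = 332.6/EI
  at D: point load 152.5 at a = 3.7: Pab(L + b)/(6LEI) = 521.9/EI
  at E: point load 152.5 at a = 3.7: Pab(L + a)/(6LEI) = 521.9/EI
  θ_D0 = 854.6/EI,  θ_E0 = 854.6/EI
Flexibility coefficients: a unit moment at one end gives L/(3EI) there and L/(6EI) at the far end, so f₁₁ = f₂₂ = 2.467/EI and f₁₂ = f₂₁ = 1.233/EI.
Compatibility — zero rotation at each built-in end:
  2.467 M_D + 1.233 M_E = 854.6
  1.233 M_D + 2.467 M_E = 854.6
Solving the pair gives M_D = 231 kN·m and M_E = 231 kN·m (hogging).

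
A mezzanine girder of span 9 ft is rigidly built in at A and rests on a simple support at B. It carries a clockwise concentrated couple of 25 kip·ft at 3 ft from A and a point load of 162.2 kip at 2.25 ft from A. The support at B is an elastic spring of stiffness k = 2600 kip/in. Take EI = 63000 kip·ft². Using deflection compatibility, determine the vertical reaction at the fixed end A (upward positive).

Choose R_B as the redundant. The primary structure is the cantilever fixed at A.
Deflection at B on the released cantilever, summing each load's contribution:
  clockwise couple 25 at a = 3: M₀a(2L − a)/(2EI) = 562.5/EI
  point load 162.2 at a = 2.25: Pa²(3L − a)/(6EI) = 3387/EI
  δ_0 = 3950/EI
Flexibility coefficient — unit upward force at B: δ_{BB} = L³/(3EI) = 243/EI.
With EI = 63000 kip·ft²: δ_0 = 0.062694 ft and δ_{BB} = 0.003857 ft/kip.
Compatibility — the spring shortens by R_B/k under the reaction it provides: δ_0 − R_B·δ_{BB} = R_B/k. With 1/k = 1/(2600×12) ft/kip = 0.000032 ft/kip, R_B = δ_0 / (δ_{BB} + 1/k) = 0.062694 / (0.003857 + 0.000032) = 16.12 kip.
Vertical equilibrium: R_A = ΣP − R_B = 162.2 − 16.12 = 146.1 kip.

R_A = 146.1 kip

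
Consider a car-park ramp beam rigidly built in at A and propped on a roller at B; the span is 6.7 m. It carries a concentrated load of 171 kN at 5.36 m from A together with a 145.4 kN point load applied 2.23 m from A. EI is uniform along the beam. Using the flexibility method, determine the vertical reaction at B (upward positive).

Take the reaction at B as the redundant and release it; the primary structure is a cantilever fixed at A.
Free-end deflection of the primary structure under the applied loading (downward +):
  point load 171 at a = 5.36: Pa²(3L − a)/(6EI) = 12069/EI
  point load 145.4 at a = 2.23: Pa²(3L − a)/(6EI) = 2154/EI
  δ_0 = 14223/EI
Tip deflection under a unit load at B: L³/(3EI) = 100.3/EI.
Compatibility at B: δ_0 − R_B·δ_{BB} = 0, so R_B = 14223/100.3 = 141.9 kN.

R_B = 141.9 kN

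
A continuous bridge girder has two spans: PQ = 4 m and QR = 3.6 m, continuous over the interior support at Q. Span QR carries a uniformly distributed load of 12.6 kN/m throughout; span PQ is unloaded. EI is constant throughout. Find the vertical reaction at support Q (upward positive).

Take M_Q as the redundant. Released structure: two simple spans PQ and QR with a hinge at Q.
End slopes at the hinge Q, treating each span as simply supported:
  span QR: UDL 12.6: wL³/(24EI) = 24.49/EI
  relative rotation θ_0 = (0 + 24.49)/EI = 24.49/EI
A unit hogging moment at Q produces rotation L₁/(3EI) + L₂/(3EI) = 2.533/EI.
Compatibility: M_Q·(L₁+L₂)/(3EI) = θ_0, giving M_Q = 9.669 kN·m (hogging).
Span PQ, ΣM about P with M_Q applied at Q: R_Q^{PQ}·4 = 0 + 9.669, so R_Q^{PQ} = 2.417 kN and R_P = 0 − 2.417 = -2.417 kN.
Span QR, ΣM about R: R_Q^{QR}·3.6 = 81.65 + 9.669, so R_Q^{QR} = 25.37 kN and R_R = 45.36 − 25.37 = 19.99 kN.
R_Q = 2.417 + 25.37 = 27.78 kN.

R_Q = 27.78 kN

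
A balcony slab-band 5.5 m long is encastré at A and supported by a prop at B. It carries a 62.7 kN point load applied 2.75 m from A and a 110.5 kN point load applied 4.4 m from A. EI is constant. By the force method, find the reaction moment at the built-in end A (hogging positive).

M_A = 123 kN·m

Release the roller at B. Primary structure: cantilever fixed at A.
Downward deflection at the released point B due to the loads:
  point load 62.7 at a = 2.75: Pa²(3L − a)/(6EI) = 1087/EI
  point load 110.5 at a = 4.4: Pa²(3L − a)/(6EI) = 4314/EI
  δ_0 = 5401/EI
Flexibility coefficient — unit upward force at B: δ_{BB} = L³/(3EI) = 55.46/EI.
Compatibility at B: δ_0 − R_B·δ_{BB} = 0, so R_B = 5401/55.46 = 97.39 kN.
Moment equilibrium about A: M_A = Σ(load moments about A) − R_B·L = 658.6 − 97.39×5.5 = 123 kN·m.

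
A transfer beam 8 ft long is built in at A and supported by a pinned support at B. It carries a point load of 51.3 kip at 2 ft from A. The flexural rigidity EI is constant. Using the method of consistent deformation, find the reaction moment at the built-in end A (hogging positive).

Release the roller at B. Primary structure: cantilever fixed at A.
Primary-structure tip deflection at B by superposition:
  point load 51.3 at a = 2: Pa²(3L − a)/(6EI) = 752.4/EI
Flexibility coefficient — unit upward force at B: δ_{BB} = L³/(3EI) = 170.7/EI.
The prop prevents deflection at B: R_B = δ_0/δ_{BB} = 752.4/170.7 = 4.409 kip.
Moment equilibrium about A: M_A = Σ(load moments about A) − R_B·L = 102.6 − 4.409×8 = 67.33 kip·ft.

M_A = 67.33 kip·ft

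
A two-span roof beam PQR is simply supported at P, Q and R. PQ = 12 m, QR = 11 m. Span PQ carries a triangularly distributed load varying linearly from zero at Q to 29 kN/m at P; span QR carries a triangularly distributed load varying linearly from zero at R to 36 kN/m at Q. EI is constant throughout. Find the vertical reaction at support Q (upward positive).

Insert a hinge at Q; M_Q is the redundant, and each span becomes simply supported.
End slopes at the hinge Q, treating each span as simply supported:
  span PQ: triangular load, peak 29: 7w₀L³/(360EI) = 974.4/EI
  span QR: triangular load, peak 36: w₀L³/(45EI) = 1065/EI
  relative rotation θ_0 = (974.4 + 1065)/EI = 2039/EI
A unit hogging moment at Q produces rotation L₁/(3EI) + L₂/(3EI) = 7.667/EI.
Slope continuity at Q: θ_0 = M_Q·7.667/EI, so M_Q = 2039/7.667 = 266 kN·m (hogging).
Span PQ, ΣM about P with M_Q applied at Q: R_Q^{PQ}·12 = 696 + 266, so R_Q^{PQ} = 80.17 kN and R_P = 174 − 80.17 = 93.83 kN.
Span QR, ΣM about R: R_Q^{QR}·11 = 1452 + 266, so R_Q^{QR} = 156.2 kN and R_R = 198 − 156.2 = 41.82 kN.
R_Q = 80.17 + 156.2 = 236.3 kN.

R_Q = 236.3 kN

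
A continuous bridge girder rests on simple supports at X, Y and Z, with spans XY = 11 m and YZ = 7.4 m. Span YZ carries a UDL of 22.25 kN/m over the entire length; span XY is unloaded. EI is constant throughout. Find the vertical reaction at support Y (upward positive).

R_Y = 96.17 kN

Take M_Y as the redundant. Released structure: two simple spans XY and YZ with a hinge at Y.
End slopes at the hinge Y, treating each span as simply supported:
  span YZ: UDL 22.25: wL³/(24EI) = 375.7/EI
  relative rotation θ_0 = (0 + 375.7)/EI = 375.7/EI
A unit hogging moment at Y produces rotation L₁/(3EI) + L₂/(3EI) = 6.133/EI.
Compatibility: M_Y·(L₁+L₂)/(3EI) = θ_0, giving M_Y = 61.25 kN·m (hogging).
Span XY, ΣM about X with M_Y applied at Y: R_Y^{XY}·11 = 0 + 61.25, so R_Y^{XY} = 5.568 kN and R_X = 0 − 5.568 = -5.568 kN.
Span YZ, ΣM about Z: R_Y^{YZ}·7.4 = 609.2 + 61.25, so R_Y^{YZ} = 90.6 kN and R_Z = 164.7 − 90.6 = 74.05 kN.
R_Y = 5.568 + 90.6 = 96.17 kN.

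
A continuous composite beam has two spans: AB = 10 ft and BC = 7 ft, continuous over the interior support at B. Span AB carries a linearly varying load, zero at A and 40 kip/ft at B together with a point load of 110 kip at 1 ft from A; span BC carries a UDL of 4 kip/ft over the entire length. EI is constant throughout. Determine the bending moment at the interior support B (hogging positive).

Release continuity at B by inserting a hinge; the redundant is the internal moment M_B. The primary structure is two simply-supported spans AB and BC.
Rotations at B on the released spans (each span's end-slope, ×1/EI):
  span AB: triangular load, peak 40: w₀L³/(45EI) = 888.9/EI
  span AB: point load 110 at a = 1: Pab(L + a)/(6LEI) = 181.5/EI
  span BC: UDL 4: wL³/(24EI) = 57.17/EI
  relative rotation θ_0 = (1070 + 57.17)/EI = 1128/EI
A unit hogging moment at B produces rotation L₁/(3EI) + L₂/(3EI) = 5.667/EI.
Slope continuity at B: θ_0 = M_B·5.667/EI, so M_B = 1128/5.667 = 199 kip·ft (hogging).

M_B = 199 kip·ft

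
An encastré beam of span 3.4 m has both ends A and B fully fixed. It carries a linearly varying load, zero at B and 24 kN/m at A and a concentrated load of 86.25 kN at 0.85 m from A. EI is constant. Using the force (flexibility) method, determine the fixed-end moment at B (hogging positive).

Release both end moments; the primary structure is a simply-supported span AB with redundants M_A and M_B.
On the primary (simply-supported) span, the end slopes from the loading are:
  at A: triangular load, peak 24: w₀L³/(45EI) = 20.96/EI
  at B: triangular load, peak 24: 7w₀L³/(360EI) = 18.34/EI
  at A: point load 86.25 at a = 0.85: Pab(L + b)/(6LEI) = 54.53/EI
  at B: point load 86.25 at a = 0.85: Pab(L + a)/(6LEI) = 38.95/EI
  θ_A0 = 75.49/EI,  θ_B0 = 57.29/EI
Flexibility coefficients: a unit moment at one end gives L/(3EI) there and L/(6EI) at the far end, so f₁₁ = f₂₂ = 1.133/EI and f₁₂ = f₂₁ = 0.5667/EI.
Compatibility — zero rotation at each built-in end:
  1.133 M_A + 0.5667 M_B = 75.49
  0.5667 M_A + 1.133 M_B = 57.29
Solving the pair gives M_A = 55.11 kN·m and M_B = 22.99 kN·m (hogging).

M_B = 22.99 kN·m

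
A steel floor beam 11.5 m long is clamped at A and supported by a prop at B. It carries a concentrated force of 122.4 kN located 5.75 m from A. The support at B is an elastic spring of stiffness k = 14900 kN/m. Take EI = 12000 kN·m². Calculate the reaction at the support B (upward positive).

R_B = 38.19 kN

Release the roller at B. Primary structure: cantilever fixed at A.
Downward deflection at the released point B due to the loads:
  point load 122.4 at a = 5.75: Pa²(3L − a)/(6EI) = 19391/EI
Flexibility coefficient — unit upward force at B: δ_{BB} = L³/(3EI) = 507/EI.
With EI = 12000 kN·m²: δ_0 = 1.6159 m and δ_{BB} = 0.042247 m/kN.
Compatibility — the spring shortens by R_B/k under the reaction it provides: δ_0 − R_B·δ_{BB} = R_B/k. With 1/k = 0.000067 m/kN, R_B = δ_0 / (δ_{BB} + 1/k) = 1.6159 / (0.042247 + 0.000067) = 38.19 kN.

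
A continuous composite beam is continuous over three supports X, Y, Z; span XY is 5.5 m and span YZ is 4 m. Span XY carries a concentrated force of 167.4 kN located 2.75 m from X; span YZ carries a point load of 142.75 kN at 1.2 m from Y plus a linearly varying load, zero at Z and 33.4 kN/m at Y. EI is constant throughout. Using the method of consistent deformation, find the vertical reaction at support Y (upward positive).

R_Y = 296.3 kN

Release continuity at Y by inserting a hinge; the redundant is the internal moment M_Y. The primary structure is two simply-supported spans XY and YZ.
End slopes at the hinge Y, treating each span as simply supported:
  span XY: point load 167.4 at a = 2.75: Pab(L + a)/(6LEI) = 316.5/EI
  span YZ: point load 142.75 at a = 1.2: Pab(L + b)/(6LEI) = 135.9/EI
  span YZ: triangular load, peak 33.4: w₀L³/(45EI) = 47.5/EI
  relative rotation θ_0 = (316.5 + 183.4)/EI = 499.9/EI
A unit hogging moment at Y produces rotation L₁/(3EI) + L₂/(3EI) = 3.167/EI.
Compatibility: M_Y·(L₁+L₂)/(3EI) = θ_0, giving M_Y = 157.9 kN·m (hogging).
Span XY, ΣM about X with M_Y applied at Y: R_Y^{XY}·5.5 = 460.4 + 157.9, so R_Y^{XY} = 112.4 kN and R_X = 167.4 − 112.4 = 55 kN.
Span YZ, ΣM about Z: R_Y^{YZ}·4 = 577.8 + 157.9, so R_Y^{YZ} = 183.9 kN and R_Z = 209.6 − 183.9 = 25.63 kN.
R_Y = 112.4 + 183.9 = 296.3 kN.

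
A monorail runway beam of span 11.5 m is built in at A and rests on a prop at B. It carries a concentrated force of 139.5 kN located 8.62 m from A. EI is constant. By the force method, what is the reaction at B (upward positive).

Remove the prop at B; the released (primary) structure is a cantilever built in at A.
Primary-structure tip deflection at B by superposition:
  point load 139.5 at a = 8.62: Pa²(3L − a)/(6EI) = 44710/EI
Tip deflection under a unit load at B: L³/(3EI) = 507/EI.
The prop prevents deflection at B: R_B = δ_0/δ_{BB} = 44710/507 = 88.19 kN.

R_B = 88.19 kN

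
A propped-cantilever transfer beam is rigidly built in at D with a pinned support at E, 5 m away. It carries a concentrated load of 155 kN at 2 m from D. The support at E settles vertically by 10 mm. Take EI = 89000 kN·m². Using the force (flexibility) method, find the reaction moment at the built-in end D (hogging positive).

Remove the prop at E; the released (primary) structure is a cantilever built in at D.
Primary-structure tip deflection at E by superposition:
  point load 155 at a = 2: Pa²(3L − a)/(6EI) = 1343/EI
Flexibility coefficient — unit upward force at E: δ_{EE} = L³/(3EI) = 41.67/EI.
With EI = 89000 kN·m²: δ_0 = 0.015094 m and δ_{EE} = 0.000468 m/kN.
Compatibility — the beam at E must follow the support down by 0.01 m: δ_0 − R_E·δ_{EE} = 0.01, so R_E = (0.015094 − 0.01)/0.000468 = 10.88 kN.
Moment equilibrium about D: M_D = Σ(load moments about D) − R_E·L = 310 − 10.88×5 = 255.6 kN·m.

M_D = 255.6 kN·m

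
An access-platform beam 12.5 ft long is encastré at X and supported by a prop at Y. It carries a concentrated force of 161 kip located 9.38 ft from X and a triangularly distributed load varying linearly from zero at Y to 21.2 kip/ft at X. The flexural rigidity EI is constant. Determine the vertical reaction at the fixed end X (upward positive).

R_X = 165 kip

Remove the prop at Y; the released (primary) structure is a cantilever built in at X.
Deflection at Y on the released cantilever, summing each load's contribution:
  point load 161 at a = 9.38: Pa²(3L − a)/(6EI) = 66389/EI
  triangular load, peak 21.2 at the fixed end: w₀L⁴/(30EI) = 17253/EI
  δ_0 = 83642/EI
Tip deflection under a unit load at Y: L³/(3EI) = 651/EI.
Compatibility at Y: δ_0 − R_Y·δ_{YY} = 0, so R_Y = 83642/651 = 128.5 kip.
Vertical equilibrium: R_X = ΣP − R_Y = 293.5 − 128.5 = 165 kip.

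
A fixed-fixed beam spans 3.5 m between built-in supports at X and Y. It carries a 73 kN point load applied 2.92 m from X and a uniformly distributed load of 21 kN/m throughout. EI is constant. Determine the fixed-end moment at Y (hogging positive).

Take the two fixed-end moments M_X, M_Y as redundants; the released structure is the simple span XY.
On the primary (simply-supported) span, the end slopes from the loading are:
  at X: point load 73 at a = 2.92: Pab(L + b)/(6LEI) = 24.02/EI
  at Y: point load 73 at a = 2.92: Pab(L + a)/(6LEI) = 37.8/EI
  at X: UDL 21: wL³/(24EI) = 37.52/EI
  at Y: UDL 21: wL³/(24EI) = 37.52/EI
  θ_X0 = 61.54/EI,  θ_Y0 = 75.31/EI
Flexibility coefficients: a unit moment at one end gives L/(3EI) there and L/(6EI) at the far end, so f₁₁ = f₂₂ = 1.167/EI and f₁₂ = f₂₁ = 0.5833/EI.
Compatibility — zero rotation at each built-in end:
  1.167 M_X + 0.5833 M_Y = 61.54
  0.5833 M_X + 1.167 M_Y = 75.31
Solving the pair gives M_X = 27.29 kN·m and M_Y = 50.91 kN·m (hogging).

M_Y = 50.91 kN·m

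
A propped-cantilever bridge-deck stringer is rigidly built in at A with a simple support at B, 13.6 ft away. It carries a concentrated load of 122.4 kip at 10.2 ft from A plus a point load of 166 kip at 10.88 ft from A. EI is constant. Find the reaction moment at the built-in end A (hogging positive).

M_A = 411.8 kip·ft

Release the roller at B. Primary structure: cantilever fixed at A.
Primary-structure tip deflection at B by superposition:
  point load 122.4 at a = 10.2: Pa²(3L − a)/(6EI) = 64946/EI
  point load 166 at a = 10.88: Pa²(3L − a)/(6EI) = 97989/EI
  δ_0 = 162935/EI
Flexibility coefficient — unit upward force at B: δ_{BB} = L³/(3EI) = 838.5/EI.
Compatibility at B: δ_0 − R_B·δ_{BB} = 0, so R_B = 162935/838.5 = 194.3 kip.
Moment equilibrium about A: M_A = Σ(load moments about A) − R_B·L = 3055 − 194.3×13.6 = 411.8 kip·ft.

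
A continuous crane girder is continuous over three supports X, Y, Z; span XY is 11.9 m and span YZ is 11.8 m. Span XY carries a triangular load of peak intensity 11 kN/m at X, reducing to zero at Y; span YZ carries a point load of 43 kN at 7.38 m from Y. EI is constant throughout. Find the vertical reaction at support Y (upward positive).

Insert a hinge at Y; M_Y is the redundant, and each span becomes simply supported.
Discontinuity in slope at Y on the released structure — sum the simple-span end rotations:
  span XY: triangular load, peak 11: 7w₀L³/(360EI) = 360.4/EI
  span YZ: point load 43 at a = 7.38: Pab(L + b)/(6LEI) = 321.3/EI
  relative rotation θ_0 = (360.4 + 321.3)/EI = 681.8/EI
A unit hogging moment at Y produces rotation L₁/(3EI) + L₂/(3EI) = 7.9/EI.
Slope continuity at Y: θ_0 = M_Y·7.9/EI, so M_Y = 681.8/7.9 = 86.3 kN·m (hogging).
Span XY, ΣM about X with M_Y applied at Y: R_Y^{XY}·11.9 = 259.6 + 86.3, so R_Y^{XY} = 29.07 kN and R_X = 65.45 − 29.07 = 36.38 kN.
Span YZ, ΣM about Z: R_Y^{YZ}·11.8 = 190.1 + 86.3, so R_Y^{YZ} = 23.42 kN and R_Z = 43 − 23.42 = 19.58 kN.
R_Y = 29.07 + 23.42 = 52.49 kN.

R_Y = 52.49 kN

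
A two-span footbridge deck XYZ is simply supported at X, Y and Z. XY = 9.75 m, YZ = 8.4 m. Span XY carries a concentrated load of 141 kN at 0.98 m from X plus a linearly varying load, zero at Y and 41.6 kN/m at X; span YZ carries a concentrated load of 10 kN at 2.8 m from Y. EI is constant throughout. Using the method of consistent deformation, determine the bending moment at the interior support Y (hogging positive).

M_Y = 167.9 kN·m

Take M_Y as the redundant. Released structure: two simple spans XY and YZ with a hinge at Y.
Discontinuity in slope at Y on the released structure — sum the simple-span end rotations:
  span XY: point load 141 at a = 0.98: Pab(L + a)/(6LEI) = 222.3/EI
  span XY: triangular load, peak 41.6: 7w₀L³/(360EI) = 749.7/EI
  span YZ: point load 10 at a = 2.8: Pab(L + b)/(6LEI) = 43.56/EI
  relative rotation θ_0 = (972 + 43.56)/EI = 1016/EI
A unit hogging moment at Y produces rotation L₁/(3EI) + L₂/(3EI) = 6.05/EI.
Slope continuity at Y: θ_0 = M_Y·6.05/EI, so M_Y = 1016/6.05 = 167.9 kN·m (hogging).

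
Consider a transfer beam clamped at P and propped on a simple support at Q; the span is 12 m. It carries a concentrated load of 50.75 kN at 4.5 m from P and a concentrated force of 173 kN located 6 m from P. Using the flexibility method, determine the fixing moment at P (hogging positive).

M_P = 505.2 kN·m

Take the reaction at Q as the redundant and release it; the primary structure is a cantilever fixed at P.
Deflection at Q on the released cantilever, summing each load's contribution:
  point load 50.75 at a = 4.5: Pa²(3L − a)/(6EI) = 5395/EI
  point load 173 at a = 6: Pa²(3L − a)/(6EI) = 31140/EI
  δ_0 = 36535/EI
Flexibility coefficient — unit upward force at Q: δ_{QQ} = L³/(3EI) = 576/EI.
The prop prevents deflection at Q: R_Q = δ_0/δ_{QQ} = 36535/576 = 63.43 kN.
Moment equilibrium about P: M_P = Σ(load moments about P) − R_Q·L = 1266 − 63.43×12 = 505.2 kN·m.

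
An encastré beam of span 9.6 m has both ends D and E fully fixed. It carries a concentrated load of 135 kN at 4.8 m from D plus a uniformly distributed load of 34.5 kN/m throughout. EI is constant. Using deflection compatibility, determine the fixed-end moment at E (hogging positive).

Release both end moments; the primary structure is a simply-supported span DE with redundants M_D and M_E.
Simple-span end rotations at D and E under the given loads:
  at D: point load 135 at a = 4.8: Pab(L + b)/(6LEI) = 777.6/EI
  at E: point load 135 at a = 4.8: Pab(L + a)/(6LEI) = 777.6/EI
  at D: UDL 34.5: wL³/(24EI) = 1272/EI
  at E: UDL 34.5: wL³/(24EI) = 1272/EI
  θ_D0 = 2049/EI,  θ_E0 = 2049/EI
Flexibility coefficients: a unit moment at one end gives L/(3EI) there and L/(6EI) at the far end, so f₁₁ = f₂₂ = 3.2/EI and f₁₂ = f₂₁ = 1.6/EI.
Compatibility — zero rotation at each built-in end:
  3.2 M_D + 1.6 M_E = 2049
  1.6 M_D + 3.2 M_E = 2049
Solving the pair gives M_D = 427 kN·m and M_E = 427 kN·m (hogging).

M_E = 427 kN·m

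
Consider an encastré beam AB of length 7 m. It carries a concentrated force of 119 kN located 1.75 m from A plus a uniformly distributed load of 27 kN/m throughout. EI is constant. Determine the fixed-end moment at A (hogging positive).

Take the two fixed-end moments M_A, M_B as redundants; the released structure is the simple span AB.
End rotations of the released simple span under the applied load (×1/EI):
  at A: point load 119 at a = 1.75: Pab(L + b)/(6LEI) = 318.9/EI
  at B: point load 119 at a = 1.75: Pab(L + a)/(6LEI) = 227.8/EI
  at A: UDL 27: wL³/(24EI) = 385.9/EI
  at B: UDL 27: wL³/(24EI) = 385.9/EI
  θ_A0 = 704.8/EI,  θ_B0 = 613.6/EI
Flexibility coefficients: a unit moment at one end gives L/(3EI) there and L/(6EI) at the far end, so f₁₁ = f₂₂ = 2.333/EI and f₁₂ = f₂₁ = 1.167/EI.
Compatibility — zero rotation at each built-in end:
  2.333 M_A + 1.167 M_B = 704.8
  1.167 M_A + 2.333 M_B = 613.6
Solving the pair gives M_A = 227.4 kN·m and M_B = 149.3 kN·m (hogging).

M_A = 227.4 kN·m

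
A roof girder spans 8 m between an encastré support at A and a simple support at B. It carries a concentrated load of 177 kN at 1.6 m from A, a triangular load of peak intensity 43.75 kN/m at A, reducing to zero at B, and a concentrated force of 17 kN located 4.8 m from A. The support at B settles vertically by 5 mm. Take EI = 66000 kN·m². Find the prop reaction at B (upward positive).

R_B = 50.32 kN

Release the roller at B. Primary structure: cantilever fixed at A.
Free-end deflection of the primary structure under the applied loading (downward +):
  point load 177 at a = 1.6: Pa²(3L − a)/(6EI) = 1692/EI
  triangular load, peak 43.75 at the fixed end: w₀L⁴/(30EI) = 5973/EI
  point load 17 at a = 4.8: Pa²(3L − a)/(6EI) = 1253/EI
  δ_0 = 8918/EI
Flexibility coefficient — unit upward force at B: δ_{BB} = L³/(3EI) = 170.7/EI.
With EI = 66000 kN·m²: δ_0 = 0.13513 m and δ_{BB} = 0.002586 m/kN.
Compatibility — the beam at B must follow the support down by 0.005 m: δ_0 − R_B·δ_{BB} = 0.005, so R_B = (0.13513 − 0.005)/0.002586 = 50.32 kN.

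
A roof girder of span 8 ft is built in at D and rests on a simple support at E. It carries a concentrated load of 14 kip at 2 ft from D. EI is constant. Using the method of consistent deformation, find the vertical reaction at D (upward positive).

R_D = 12.8 kip

Take the reaction at E as the redundant and release it; the primary structure is a cantilever fixed at D.
Downward deflection at the released point E due to the loads:
  point load 14 at a = 2: Pa²(3L − a)/(6EI) = 205.3/EI
Flexibility coefficient — unit upward force at E: δ_{EE} = L³/(3EI) = 170.7/EI.
Compatibility at E: δ_0 − R_E·δ_{EE} = 0, so R_E = 205.3/170.7 = 1.203 kip.
Vertical equilibrium: R_D = ΣP − R_E = 14 − 1.203 = 12.8 kip.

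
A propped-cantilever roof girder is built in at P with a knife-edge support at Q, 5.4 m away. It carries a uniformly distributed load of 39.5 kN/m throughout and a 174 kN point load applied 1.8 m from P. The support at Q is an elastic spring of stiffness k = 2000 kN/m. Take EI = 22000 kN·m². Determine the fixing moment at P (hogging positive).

Remove the prop at Q; the released (primary) structure is a cantilever built in at P.
Primary-structure tip deflection at Q by superposition:
  UDL 39.5: wL⁴/(8EI) = 4198/EI
  point load 174 at a = 1.8: Pa²(3L − a)/(6EI) = 1353/EI
  δ_0 = 5551/EI
Tip deflection under a unit load at Q: L³/(3EI) = 52.49/EI.
With EI = 22000 kN·m²: δ_0 = 0.25234 m and δ_{QQ} = 0.002386 m/kN.
Compatibility — the spring shortens by R_Q/k under the reaction it provides: δ_0 − R_Q·δ_{QQ} = R_Q/k. With 1/k = 0.0005 m/kN, R_Q = δ_0 / (δ_{QQ} + 1/k) = 0.25234 / (0.002386 + 0.0005) = 87.44 kN.
Moment equilibrium about P: M_P = Σ(load moments about P) − R_Q·L = 889.1 − 87.44×5.4 = 416.9 kN·m.

M_P = 416.9 kN·m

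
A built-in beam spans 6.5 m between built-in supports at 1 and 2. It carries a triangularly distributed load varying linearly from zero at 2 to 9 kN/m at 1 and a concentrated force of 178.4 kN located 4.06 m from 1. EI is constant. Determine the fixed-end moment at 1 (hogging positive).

M_1 = 121.1 kN·m

Take the two fixed-end moments M_1, M_2 as redundants; the released structure is the simple span 12.
On the primary (simply-supported) span, the end slopes from the loading are:
  at 1: triangular load, peak 9: w₀L³/(45EI) = 54.92/EI
  at 2: triangular load, peak 9: 7w₀L³/(360EI) = 48.06/EI
  at 1: point load 178.4 at a = 4.06: Pab(L + b)/(6LEI) = 405.1/EI
  at 2: point load 178.4 at a = 4.06: Pab(L + a)/(6LEI) = 478.5/EI
  θ_10 = 460/EI,  θ_20 = 526.6/EI
Flexibility coefficients: a unit moment at one end gives L/(3EI) there and L/(6EI) at the far end, so f₁₁ = f₂₂ = 2.167/EI and f₁₂ = f₂₁ = 1.083/EI.
Compatibility — zero rotation at each built-in end:
  2.167 M_1 + 1.083 M_2 = 460
  1.083 M_1 + 2.167 M_2 = 526.6
Solving the pair gives M_1 = 121.1 kN·m and M_2 = 182.5 kN·m (hogging).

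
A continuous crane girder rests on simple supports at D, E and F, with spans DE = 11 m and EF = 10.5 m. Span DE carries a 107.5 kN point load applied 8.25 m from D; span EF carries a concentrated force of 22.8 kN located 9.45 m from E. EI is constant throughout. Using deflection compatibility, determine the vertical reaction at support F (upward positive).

R_F = 10.52 kN

Release continuity at E by inserting a hinge; the redundant is the internal moment M_E. The primary structure is two simply-supported spans DE and EF.
Rotations at E on the released spans (each span's end-slope, ×1/EI):
  span DE: point load 107.5 at a = 8.25: Pab(L + a)/(6LEI) = 711.3/EI
  span EF: point load 22.8 at a = 9.45: Pab(L + b)/(6LEI) = 41.48/EI
  relative rotation θ_0 = (711.3 + 41.48)/EI = 752.8/EI
A unit hogging moment at E produces rotation L₁/(3EI) + L₂/(3EI) = 7.167/EI.
Slope continuity at E: θ_0 = M_E·7.167/EI, so M_E = 752.8/7.167 = 105 kN·m (hogging).
Span EF, ΣM about F: R_E^{EF}·10.5 = 23.94 + 105, so R_E^{EF} = 12.28 kN and R_F = 22.8 − 12.28 = 10.52 kN.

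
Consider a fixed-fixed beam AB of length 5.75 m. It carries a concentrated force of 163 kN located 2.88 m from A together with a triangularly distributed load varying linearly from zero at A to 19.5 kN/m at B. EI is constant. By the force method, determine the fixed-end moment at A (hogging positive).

M_A = 138.4 kN·m

Take the two fixed-end moments M_A, M_B as redundants; the released structure is the simple span AB.
End rotations of the released simple span under the applied load (×1/EI):
  at A: point load 163 at a = 2.88: Pab(L + b)/(6LEI) = 336.6/EI
  at B: point load 163 at a = 2.88: Pab(L + a)/(6LEI) = 337/EI
  at A: triangular load, peak 19.5: 7w₀L³/(360EI) = 72.08/EI
  at B: triangular load, peak 19.5: w₀L³/(45EI) = 82.38/EI
  θ_A0 = 408.7/EI,  θ_B0 = 419.4/EI
Flexibility coefficients: a unit moment at one end gives L/(3EI) there and L/(6EI) at the far end, so f₁₁ = f₂₂ = 1.917/EI and f₁₂ = f₂₁ = 0.9583/EI.
Compatibility — zero rotation at each built-in end:
  1.917 M_A + 0.9583 M_B = 408.7
  0.9583 M_A + 1.917 M_B = 419.4
Solving the pair gives M_A = 138.4 kN·m and M_B = 149.6 kN·m (hogging).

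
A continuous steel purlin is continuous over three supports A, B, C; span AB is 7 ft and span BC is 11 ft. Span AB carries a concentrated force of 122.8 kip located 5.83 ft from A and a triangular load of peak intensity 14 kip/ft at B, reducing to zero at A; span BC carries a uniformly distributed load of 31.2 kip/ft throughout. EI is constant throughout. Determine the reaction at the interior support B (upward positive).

Insert a hinge at B; M_B is the redundant, and each span becomes simply supported.
End slopes at the hinge B, treating each span as simply supported:
  span AB: point load 122.8 at a = 5.83: Pab(L + a)/(6LEI) = 255.9/EI
  span AB: triangular load, peak 14: w₀L³/(45EI) = 106.7/EI
  span BC: UDL 31.2: wL³/(24EI) = 1730/EI
  relative rotation θ_0 = (362.6 + 1730)/EI = 2093/EI
A unit hogging moment at B produces rotation L₁/(3EI) + L₂/(3EI) = 6/EI.
Slope continuity at B: θ_0 = M_B·6/EI, so M_B = 2093/6 = 348.8 kip·ft (hogging).
Span AB, ΣM about A with M_B applied at B: R_B^{AB}·7 = 944.6 + 348.8, so R_B^{AB} = 184.8 kip and R_A = 171.8 − 184.8 = -12.97 kip.
Span BC, ΣM about C: R_B^{BC}·11 = 1888 + 348.8, so R_B^{BC} = 203.3 kip and R_C = 343.2 − 203.3 = 139.9 kip.
R_B = 184.8 + 203.3 = 388.1 kip.

R_B = 388.1 kip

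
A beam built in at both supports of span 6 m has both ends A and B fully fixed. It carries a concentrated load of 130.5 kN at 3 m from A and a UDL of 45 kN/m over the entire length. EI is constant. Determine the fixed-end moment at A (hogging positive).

M_A = 232.9 kN·m

Take the two fixed-end moments M_A, M_B as redundants; the released structure is the simple span AB.
End rotations of the released simple span under the applied load (×1/EI):
  at A: point load 130.5 at a = 3: Pab(L + b)/(6LEI) = 293.6/EI
  at B: point load 130.5 at a = 3: Pab(L + a)/(6LEI) = 293.6/EI
  at A: UDL 45: wL³/(24EI) = 405/EI
  at B: UDL 45: wL³/(24EI) = 405/EI
  θ_A0 = 698.6/EI,  θ_B0 = 698.6/EI
Flexibility coefficients: a unit moment at one end gives L/(3EI) there and L/(6EI) at the far end, so f₁₁ = f₂₂ = 2/EI and f₁₂ = f₂₁ = 1/EI.
Compatibility — zero rotation at each built-in end:
  2 M_A + 1 M_B = 698.6
  1 M_A + 2 M_B = 698.6
Solving the pair gives M_A = 232.9 kN·m and M_B = 232.9 kN·m (hogging).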